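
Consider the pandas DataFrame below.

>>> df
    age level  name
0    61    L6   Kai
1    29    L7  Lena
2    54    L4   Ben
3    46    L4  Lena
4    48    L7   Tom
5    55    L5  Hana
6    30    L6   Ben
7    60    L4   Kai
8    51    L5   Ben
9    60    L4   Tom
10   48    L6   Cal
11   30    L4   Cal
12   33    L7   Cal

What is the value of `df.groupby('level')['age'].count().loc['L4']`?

5

group by level, count of age:
level
L4    5
L5    2
L6    3
L7    3
Name: age, dtype: int64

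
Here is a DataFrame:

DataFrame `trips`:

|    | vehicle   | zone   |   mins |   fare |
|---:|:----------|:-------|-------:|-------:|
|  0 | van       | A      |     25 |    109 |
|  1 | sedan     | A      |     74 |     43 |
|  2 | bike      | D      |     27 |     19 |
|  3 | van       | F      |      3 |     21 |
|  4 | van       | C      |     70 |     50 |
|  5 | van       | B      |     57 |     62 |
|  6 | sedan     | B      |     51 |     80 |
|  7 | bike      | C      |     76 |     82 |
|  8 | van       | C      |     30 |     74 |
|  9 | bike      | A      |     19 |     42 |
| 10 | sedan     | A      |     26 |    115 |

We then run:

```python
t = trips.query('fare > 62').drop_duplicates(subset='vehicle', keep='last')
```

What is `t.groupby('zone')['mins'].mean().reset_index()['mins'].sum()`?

filter rows where fare > 62:
   vehicle zone  mins  fare
0      van    A    25   109
6    sedan    B    51    80
7     bike    C    76    82
8      van    C    30    74
10   sedan    A    26   115
drop duplicate vehicle (keep=last):
   vehicle zone  mins  fare
7     bike    C    76    82
8      van    C    30    74
10   sedan    A    26   115
group by zone, mean of mins:
zone
A    26.0
C    53.0
Name: mins, dtype: float64
reset_index():
  zone  mins
0    A  26.0
1    C  53.0

79.0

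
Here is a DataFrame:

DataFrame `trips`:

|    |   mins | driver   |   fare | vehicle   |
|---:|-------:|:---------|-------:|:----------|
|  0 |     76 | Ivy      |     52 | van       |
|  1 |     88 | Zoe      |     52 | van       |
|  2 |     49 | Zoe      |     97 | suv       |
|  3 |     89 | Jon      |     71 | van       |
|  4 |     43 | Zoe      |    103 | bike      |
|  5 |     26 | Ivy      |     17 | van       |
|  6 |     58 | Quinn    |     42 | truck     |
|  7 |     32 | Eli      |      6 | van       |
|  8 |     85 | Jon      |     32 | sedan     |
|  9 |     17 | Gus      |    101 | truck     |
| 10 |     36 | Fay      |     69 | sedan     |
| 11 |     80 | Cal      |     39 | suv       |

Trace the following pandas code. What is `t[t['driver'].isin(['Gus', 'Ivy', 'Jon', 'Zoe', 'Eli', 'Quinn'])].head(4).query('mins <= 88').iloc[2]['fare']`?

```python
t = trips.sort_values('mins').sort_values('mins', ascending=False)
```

52

sort by mins:
    mins driver  fare vehicle
9     17    Gus   101   truck
5     26    Ivy    17     van
7     32    Eli     6     van
10    36    Fay    69   sedan
4     43    Zoe   103    bike
2     49    Zoe    97     suv
6     58  Quinn    42   truck
0     76    Ivy    52     van
11    80    Cal    39     suv
8     85    Jon    32   sedan
1     88    Zoe    52     van
3     89    Jon    71     van
sort by mins descending:
    mins driver  fare vehicle
3     89    Jon    71     van
1     88    Zoe    52     van
8     85    Jon    32   sedan
11    80    Cal    39     suv
0     76    Ivy    52     van
6     58  Quinn    42   truck
2     49    Zoe    97     suv
4     43    Zoe   103    bike
10    36    Fay    69   sedan
7     32    Eli     6     van
5     26    Ivy    17     van
9     17    Gus   101   truck
filter rows where driver in ['Gus', 'Ivy', 'Jon', 'Zoe', 'Eli', 'Quinn']:
   mins driver  fare vehicle
3    89    Jon    71     van
1    88    Zoe    52     van
8    85    Jon    32   sedan
0    76    Ivy    52     van
6    58  Quinn    42   truck
2    49    Zoe    97     suv
4    43    Zoe   103    bike
7    32    Eli     6     van
5    26    Ivy    17     van
9    17    Gus   101   truck
take first 4 rows:
   mins driver  fare vehicle
3    89    Jon    71     van
1    88    Zoe    52     van
8    85    Jon    32   sedan
0    76    Ivy    52     van
filter rows where mins <= 88:
   mins driver  fare vehicle
1    88    Zoe    52     van
8    85    Jon    32   sedan
0    76    Ivy    52     van
Finally, value at position 2, column 'fare' = 52.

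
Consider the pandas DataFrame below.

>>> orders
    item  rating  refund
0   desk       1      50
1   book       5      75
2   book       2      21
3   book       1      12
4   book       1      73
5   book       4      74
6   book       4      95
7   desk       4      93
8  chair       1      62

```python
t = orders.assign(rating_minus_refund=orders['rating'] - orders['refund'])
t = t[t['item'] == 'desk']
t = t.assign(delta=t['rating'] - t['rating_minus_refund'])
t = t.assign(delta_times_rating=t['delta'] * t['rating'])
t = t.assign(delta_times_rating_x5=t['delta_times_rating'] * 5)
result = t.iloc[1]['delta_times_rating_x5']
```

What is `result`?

1860

add column rating_minus_refund = orders['rating'] - orders['refund']:
    item  rating  refund  rating_minus_refund
0   desk       1      50                  -49
1   book       5      75                  -70
2   book       2      21                  -19
3   book       1      12                  -11
4   book       1      73                  -72
5   book       4      74                  -70
6   book       4      95                  -91
7   desk       4      93                  -89
8  chair       1      62                  -61
filter rows where item == 'desk':
   item  rating  refund  rating_minus_refund
0  desk       1      50                  -49
7  desk       4      93                  -89
add column delta = t['rating'] - t['rating_minus_refund']:
   item  rating  refund  rating_minus_refund  delta
0  desk       1      50                  -49     50
7  desk       4      93                  -89     93
add column delta_times_rating = t['delta'] * t['rating']:
   item  rating  refund  rating_minus_refund  delta  delta_times_rating
0  desk       1      50                  -49     50                  50
7  desk       4      93                  -89     93                 372
add column delta_times_rating_x5 = t['delta_times_rating'] * 5:
   item  rating  refund  rating_minus_refund  delta  delta_times_rating  delta_times_rating_x5
0  desk       1      50                  -49     50                  50                    250
7  desk       4      93                  -89     93                 372                   1860
So iloc[1]['delta_times_rating_x5'] = 1860.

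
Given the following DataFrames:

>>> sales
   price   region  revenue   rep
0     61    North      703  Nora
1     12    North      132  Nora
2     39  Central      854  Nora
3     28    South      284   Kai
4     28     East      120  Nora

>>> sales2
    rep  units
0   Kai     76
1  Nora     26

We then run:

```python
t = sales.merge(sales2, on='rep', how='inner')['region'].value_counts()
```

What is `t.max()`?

2

merge on 'rep' (how='inner') → 5 rows:
   price   region  revenue   rep  units
0     61    North      703  Nora     26
1     12    North      132  Nora     26
2     39  Central      854  Nora     26
3     28    South      284   Kai     76
4     28     East      120  Nora     26
value_counts of region:
region
North      2
Central    1
South      1
East       1
Name: count, dtype: int64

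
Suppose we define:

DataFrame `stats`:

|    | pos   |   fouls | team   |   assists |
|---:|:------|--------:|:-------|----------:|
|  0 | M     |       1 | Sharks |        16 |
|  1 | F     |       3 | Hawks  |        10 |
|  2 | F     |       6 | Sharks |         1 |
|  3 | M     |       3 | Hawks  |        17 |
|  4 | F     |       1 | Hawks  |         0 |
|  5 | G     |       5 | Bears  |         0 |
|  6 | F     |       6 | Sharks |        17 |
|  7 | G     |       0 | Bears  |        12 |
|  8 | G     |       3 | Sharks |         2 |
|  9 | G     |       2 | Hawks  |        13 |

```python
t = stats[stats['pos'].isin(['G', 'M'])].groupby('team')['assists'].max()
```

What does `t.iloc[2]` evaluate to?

16

filter rows where pos in ['G', 'M']:
  pos  fouls    team  assists
0   M      1  Sharks       16
3   M      3   Hawks       17
5   G      5   Bears        0
7   G      0   Bears       12
8   G      3  Sharks        2
9   G      2   Hawks       13
group by team, max of assists:
team
Bears     12
Hawks     17
Sharks    16
Name: assists, dtype: int64
value at position 2 → 16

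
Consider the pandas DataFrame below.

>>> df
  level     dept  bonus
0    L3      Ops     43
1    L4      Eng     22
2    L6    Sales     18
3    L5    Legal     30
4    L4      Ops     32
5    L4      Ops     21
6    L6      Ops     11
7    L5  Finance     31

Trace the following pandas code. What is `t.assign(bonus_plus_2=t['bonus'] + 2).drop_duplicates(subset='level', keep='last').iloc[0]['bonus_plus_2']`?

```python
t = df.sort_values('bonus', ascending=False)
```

45

sort by bonus descending:
  level     dept  bonus
0    L3      Ops     43
4    L4      Ops     32
7    L5  Finance     31
3    L5    Legal     30
1    L4      Eng     22
5    L4      Ops     21
2    L6    Sales     18
6    L6      Ops     11
add column bonus_plus_2 = t['bonus'] + 2:
  level     dept  bonus  bonus_plus_2
0    L3      Ops     43            45
4    L4      Ops     32            34
7    L5  Finance     31            33
3    L5    Legal     30            32
1    L4      Eng     22            24
5    L4      Ops     21            23
2    L6    Sales     18            20
6    L6      Ops     11            13
drop duplicate level (keep=last):
  level   dept  bonus  bonus_plus_2
0    L3    Ops     43            45
3    L5  Legal     30            32
5    L4    Ops     21            23
6    L6    Ops     11            13
Then the value at position 0, column 'bonus_plus_2': 45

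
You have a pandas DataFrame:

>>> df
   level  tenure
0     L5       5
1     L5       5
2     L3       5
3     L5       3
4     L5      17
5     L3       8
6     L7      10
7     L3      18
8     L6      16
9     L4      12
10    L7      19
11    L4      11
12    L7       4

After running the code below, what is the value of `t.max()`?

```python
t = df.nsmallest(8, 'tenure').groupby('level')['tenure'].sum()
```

take 8 rows with smallest tenure:
   level  tenure
3     L5       3
12    L7       4
0     L5       5
1     L5       5
2     L3       5
5     L3       8
6     L7      10
11    L4      11
group by level, sum of tenure:
level
L3    13
L4    11
L5    13
L7    14
Name: tenure, dtype: int64

14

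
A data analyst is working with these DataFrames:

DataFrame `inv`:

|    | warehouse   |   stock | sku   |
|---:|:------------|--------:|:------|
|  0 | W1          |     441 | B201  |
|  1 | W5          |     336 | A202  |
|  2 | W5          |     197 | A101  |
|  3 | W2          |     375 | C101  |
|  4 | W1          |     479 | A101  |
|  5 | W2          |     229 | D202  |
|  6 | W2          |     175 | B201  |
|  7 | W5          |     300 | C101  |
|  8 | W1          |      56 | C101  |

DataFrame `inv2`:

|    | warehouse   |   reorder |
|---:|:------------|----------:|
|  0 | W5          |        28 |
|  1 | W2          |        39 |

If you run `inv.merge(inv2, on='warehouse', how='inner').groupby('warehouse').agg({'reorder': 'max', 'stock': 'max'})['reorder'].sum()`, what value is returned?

67

merge on 'warehouse' (how='inner') → 6 rows:
  warehouse  stock   sku  reorder
0        W5    336  A202       28
1        W5    197  A101       28
2        W2    375  C101       39
3        W2    229  D202       39
4        W2    175  B201       39
5        W5    300  C101       28
group by warehouse: max(reorder), max(stock):
           reorder  stock
warehouse                
W2              39    375
W5              28    336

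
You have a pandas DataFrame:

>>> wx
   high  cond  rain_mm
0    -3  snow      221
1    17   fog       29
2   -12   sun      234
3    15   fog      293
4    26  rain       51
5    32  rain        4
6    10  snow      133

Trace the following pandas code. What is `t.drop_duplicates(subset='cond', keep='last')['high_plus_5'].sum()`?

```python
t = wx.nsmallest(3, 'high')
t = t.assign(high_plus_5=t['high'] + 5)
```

8

take 3 rows with smallest high:
   high  cond  rain_mm
2   -12   sun      234
0    -3  snow      221
6    10  snow      133
add column high_plus_5 = t['high'] + 5:
   high  cond  rain_mm  high_plus_5
2   -12   sun      234           -7
0    -3  snow      221            2
6    10  snow      133           15
drop duplicate cond (keep=last):
   high  cond  rain_mm  high_plus_5
2   -12   sun      234           -7
6    10  snow      133           15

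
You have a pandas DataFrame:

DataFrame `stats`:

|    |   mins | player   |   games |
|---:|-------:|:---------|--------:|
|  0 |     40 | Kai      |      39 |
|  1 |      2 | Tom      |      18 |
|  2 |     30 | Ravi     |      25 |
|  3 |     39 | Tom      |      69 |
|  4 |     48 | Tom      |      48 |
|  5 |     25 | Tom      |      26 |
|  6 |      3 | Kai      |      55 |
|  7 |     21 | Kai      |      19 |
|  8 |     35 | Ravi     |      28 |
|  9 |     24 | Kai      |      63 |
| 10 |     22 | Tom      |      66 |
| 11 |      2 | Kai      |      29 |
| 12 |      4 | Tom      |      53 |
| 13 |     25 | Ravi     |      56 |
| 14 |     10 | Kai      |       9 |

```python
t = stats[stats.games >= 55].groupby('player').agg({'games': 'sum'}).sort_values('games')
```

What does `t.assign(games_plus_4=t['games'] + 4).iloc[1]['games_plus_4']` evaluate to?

122

filter rows where games >= 55:
    mins player  games
3     39    Tom     69
6      3    Kai     55
9     24    Kai     63
10    22    Tom     66
13    25   Ravi     56
group by player, sum of games:
        games
player       
Kai       118
Ravi       56
Tom       135
sort by games:
        games
player       
Ravi       56
Kai       118
Tom       135
add column games_plus_4 = t['games'] + 4:
        games  games_plus_4
player                     
Ravi       56            60
Kai       118           122
Tom       135           139
value at position 1, column 'games_plus_4' → 122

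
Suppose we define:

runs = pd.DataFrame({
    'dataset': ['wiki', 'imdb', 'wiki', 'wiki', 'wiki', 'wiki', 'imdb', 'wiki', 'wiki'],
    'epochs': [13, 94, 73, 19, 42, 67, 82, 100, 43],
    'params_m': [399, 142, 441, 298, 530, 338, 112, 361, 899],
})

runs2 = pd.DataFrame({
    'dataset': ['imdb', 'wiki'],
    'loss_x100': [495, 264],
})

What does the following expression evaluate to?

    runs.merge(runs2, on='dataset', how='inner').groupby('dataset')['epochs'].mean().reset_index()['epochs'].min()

51.0

merge on 'dataset' (how='inner') → 9 rows:
  dataset  epochs  params_m  loss_x100
0    wiki      13       399        264
1    imdb      94       142        495
2    wiki      73       441        264
3    wiki      19       298        264
4    wiki      42       530        264
5    wiki      67       338        264
6    imdb      82       112        495
7    wiki     100       361        264
8    wiki      43       899        264
group by dataset, mean of epochs:
dataset
imdb    88.0
wiki    51.0
Name: epochs, dtype: float64
reset_index():
  dataset  epochs
0    imdb    88.0
1    wiki    51.0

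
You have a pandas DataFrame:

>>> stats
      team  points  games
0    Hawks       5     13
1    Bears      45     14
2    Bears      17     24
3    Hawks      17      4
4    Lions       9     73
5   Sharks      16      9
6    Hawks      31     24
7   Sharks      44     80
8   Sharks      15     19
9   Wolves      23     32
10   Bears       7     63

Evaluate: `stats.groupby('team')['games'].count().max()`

group by team, count of games:
team
Bears     3
Hawks     3
Lions     1
Sharks    3
Wolves    1
Name: games, dtype: int64
Finally, max of the resulting series = 3.

3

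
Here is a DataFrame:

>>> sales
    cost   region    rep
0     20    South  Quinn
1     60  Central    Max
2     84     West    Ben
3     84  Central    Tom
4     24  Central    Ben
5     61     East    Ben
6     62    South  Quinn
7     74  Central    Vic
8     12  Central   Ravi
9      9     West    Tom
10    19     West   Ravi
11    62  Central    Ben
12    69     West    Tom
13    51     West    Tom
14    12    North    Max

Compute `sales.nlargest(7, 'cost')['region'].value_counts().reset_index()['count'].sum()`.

take 7 rows with largest cost:
    cost   region    rep
2     84     West    Ben
3     84  Central    Tom
7     74  Central    Vic
12    69     West    Tom
6     62    South  Quinn
11    62  Central    Ben
5     61     East    Ben
value_counts of region:
region
Central    3
West       2
South      1
East       1
Name: count, dtype: int64
reset_index():
    region  count
0  Central      3
1     West      2
2    South      1
3     East      1

7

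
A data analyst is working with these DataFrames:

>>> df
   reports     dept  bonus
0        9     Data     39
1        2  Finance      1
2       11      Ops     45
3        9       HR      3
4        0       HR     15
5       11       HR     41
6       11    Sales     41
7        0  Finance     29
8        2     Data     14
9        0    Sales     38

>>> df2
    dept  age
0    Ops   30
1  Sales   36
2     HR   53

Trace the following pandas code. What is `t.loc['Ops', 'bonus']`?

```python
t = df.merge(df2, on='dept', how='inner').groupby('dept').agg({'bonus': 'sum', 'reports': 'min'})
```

45

merge on 'dept' (how='inner') → 6 rows:
   reports   dept  bonus  age
0       11    Ops     45   30
1        9     HR      3   53
2        0     HR     15   53
3       11     HR     41   53
4       11  Sales     41   36
5        0  Sales     38   36
group by dept: sum(bonus), min(reports):
       bonus  reports
dept                 
HR        59        0
Ops       45       11
Sales     79        0
Taking the value at row 'Ops', column 'bonus' gives 45.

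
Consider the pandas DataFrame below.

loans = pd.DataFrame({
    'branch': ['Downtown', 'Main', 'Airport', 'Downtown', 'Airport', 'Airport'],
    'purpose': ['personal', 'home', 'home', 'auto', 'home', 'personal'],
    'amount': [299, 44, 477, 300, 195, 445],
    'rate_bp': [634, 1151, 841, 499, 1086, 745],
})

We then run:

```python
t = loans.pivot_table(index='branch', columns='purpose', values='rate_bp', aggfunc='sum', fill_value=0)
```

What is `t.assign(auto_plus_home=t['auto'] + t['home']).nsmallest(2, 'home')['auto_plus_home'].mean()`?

pivot: rows=branch, cols=purpose, sum(rate_bp):
purpose   auto  home  personal
branch                        
Airport      0  1927       745
Downtown   499     0       634
Main         0  1151         0
add column auto_plus_home = t['auto'] + t['home']:
purpose   auto  home  personal  auto_plus_home
branch                                        
Airport      0  1927       745            1927
Downtown   499     0       634             499
Main         0  1151         0            1151
take 2 rows with smallest home:
purpose   auto  home  personal  auto_plus_home
branch                                        
Downtown   499     0       634             499
Main         0  1151         0            1151
Reading off the mean of column 'auto_plus_home', we get 825.0.

825.0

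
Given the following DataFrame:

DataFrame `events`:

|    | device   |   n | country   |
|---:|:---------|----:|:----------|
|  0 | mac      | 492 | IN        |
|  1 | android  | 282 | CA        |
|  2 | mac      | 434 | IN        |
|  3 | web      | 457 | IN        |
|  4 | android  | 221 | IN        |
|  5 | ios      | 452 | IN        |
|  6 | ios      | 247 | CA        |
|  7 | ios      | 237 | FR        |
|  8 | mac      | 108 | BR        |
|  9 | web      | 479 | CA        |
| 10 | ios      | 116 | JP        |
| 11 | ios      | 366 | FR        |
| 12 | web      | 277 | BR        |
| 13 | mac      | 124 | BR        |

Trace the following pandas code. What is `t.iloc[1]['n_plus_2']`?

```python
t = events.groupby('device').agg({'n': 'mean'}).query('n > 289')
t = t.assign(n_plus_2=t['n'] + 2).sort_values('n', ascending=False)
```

group by device, mean of n:
                  n
device             
android  251.500000
ios      283.600000
mac      289.500000
web      404.333333
filter rows where n > 289:
                 n
device            
mac     289.500000
web     404.333333
add column n_plus_2 = t['n'] + 2:
                 n    n_plus_2
device                        
mac     289.500000  291.500000
web     404.333333  406.333333
sort by n descending:
                 n    n_plus_2
device                        
web     404.333333  406.333333
mac     289.500000  291.500000
So iloc[1]['n_plus_2'] = 291.5.

291.5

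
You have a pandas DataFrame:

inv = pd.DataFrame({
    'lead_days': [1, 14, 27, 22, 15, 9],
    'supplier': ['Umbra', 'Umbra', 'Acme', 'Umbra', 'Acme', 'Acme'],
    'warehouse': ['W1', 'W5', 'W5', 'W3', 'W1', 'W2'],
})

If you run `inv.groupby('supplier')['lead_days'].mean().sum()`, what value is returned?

29.3333333333

group by supplier, mean of lead_days:
supplier
Acme     17.000000
Umbra    12.333333
Name: lead_days, dtype: float64
sum of the resulting series → 29.3333333333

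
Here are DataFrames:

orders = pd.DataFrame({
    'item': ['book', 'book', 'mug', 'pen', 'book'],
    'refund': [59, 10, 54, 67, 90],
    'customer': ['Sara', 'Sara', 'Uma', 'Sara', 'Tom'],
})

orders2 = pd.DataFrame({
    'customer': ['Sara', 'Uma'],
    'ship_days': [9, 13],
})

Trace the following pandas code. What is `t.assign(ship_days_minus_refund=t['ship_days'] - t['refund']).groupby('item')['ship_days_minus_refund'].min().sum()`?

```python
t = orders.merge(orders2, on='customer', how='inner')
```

merge on 'customer' (how='inner') → 4 rows:
   item  refund customer  ship_days
0  book      59     Sara          9
1  book      10     Sara          9
2   mug      54      Uma         13
3   pen      67     Sara          9
add column ship_days_minus_refund = t['ship_days'] - t['refund']:
   item  refund customer  ship_days  ship_days_minus_refund
0  book      59     Sara          9                     -50
1  book      10     Sara          9                      -1
2   mug      54      Uma         13                     -41
3   pen      67     Sara          9                     -58
group by item, min of ship_days_minus_refund:
item
book   -50
mug    -41
pen    -58
Name: ship_days_minus_refund, dtype: int64
Taking the sum of the resulting series gives -149.

-149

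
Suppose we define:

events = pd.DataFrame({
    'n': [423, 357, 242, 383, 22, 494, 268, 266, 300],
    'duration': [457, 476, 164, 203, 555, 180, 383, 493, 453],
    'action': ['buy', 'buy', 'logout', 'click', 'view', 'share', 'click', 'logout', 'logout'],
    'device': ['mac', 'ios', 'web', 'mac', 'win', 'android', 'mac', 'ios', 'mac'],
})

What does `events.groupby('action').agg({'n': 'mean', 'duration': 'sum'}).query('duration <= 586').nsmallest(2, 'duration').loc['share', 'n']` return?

494.0

group by action: mean(n), sum(duration):
                 n  duration
action                      
buy     390.000000       933
click   325.500000       586
logout  269.333333      1110
share   494.000000       180
view     22.000000       555
filter rows where duration <= 586:
            n  duration
action                 
click   325.5       586
share   494.0       180
view     22.0       555
take 2 rows with smallest duration:
            n  duration
action                 
share   494.0       180
view     22.0       555
Taking the value at row 'share', column 'n' gives 494.0.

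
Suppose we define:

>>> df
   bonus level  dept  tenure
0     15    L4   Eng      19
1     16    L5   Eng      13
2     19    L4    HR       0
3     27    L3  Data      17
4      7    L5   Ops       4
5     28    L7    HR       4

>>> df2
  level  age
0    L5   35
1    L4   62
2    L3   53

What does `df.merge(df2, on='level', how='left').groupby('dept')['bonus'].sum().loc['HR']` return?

47

merge on 'level' (how='left') → 6 rows:
   bonus level  dept  tenure   age
0     15    L4   Eng      19  62.0
1     16    L5   Eng      13  35.0
2     19    L4    HR       0  62.0
3     27    L3  Data      17  53.0
4      7    L5   Ops       4  35.0
5     28    L7    HR       4   NaN
group by dept, sum of bonus:
dept
Data    27
Eng     31
HR      47
Ops      7
Name: bonus, dtype: int64
value at index 'HR' → 47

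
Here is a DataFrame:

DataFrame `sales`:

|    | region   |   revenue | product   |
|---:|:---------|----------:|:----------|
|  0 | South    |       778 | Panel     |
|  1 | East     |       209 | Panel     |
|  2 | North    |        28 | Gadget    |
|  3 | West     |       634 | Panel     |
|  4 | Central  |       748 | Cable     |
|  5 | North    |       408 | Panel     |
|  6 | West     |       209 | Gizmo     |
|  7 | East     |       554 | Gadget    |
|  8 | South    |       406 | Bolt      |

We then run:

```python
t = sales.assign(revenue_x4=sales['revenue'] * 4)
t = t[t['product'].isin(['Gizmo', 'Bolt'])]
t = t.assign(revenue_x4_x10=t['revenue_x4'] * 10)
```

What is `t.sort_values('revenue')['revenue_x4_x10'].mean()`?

12300.0

add column revenue_x4 = sales['revenue'] * 4:
    region  revenue product  revenue_x4
0    South      778   Panel        3112
1     East      209   Panel         836
2    North       28  Gadget         112
3     West      634   Panel        2536
4  Central      748   Cable        2992
5    North      408   Panel        1632
6     West      209   Gizmo         836
7     East      554  Gadget        2216
8    South      406    Bolt        1624
filter rows where product in ['Gizmo', 'Bolt']:
  region  revenue product  revenue_x4
6   West      209   Gizmo         836
8  South      406    Bolt        1624
add column revenue_x4_x10 = t['revenue_x4'] * 10:
  region  revenue product  revenue_x4  revenue_x4_x10
6   West      209   Gizmo         836            8360
8  South      406    Bolt        1624           16240
sort by revenue:
  region  revenue product  revenue_x4  revenue_x4_x10
6   West      209   Gizmo         836            8360
8  South      406    Bolt        1624           16240
Finally, mean of column 'revenue_x4_x10' = 12300.0.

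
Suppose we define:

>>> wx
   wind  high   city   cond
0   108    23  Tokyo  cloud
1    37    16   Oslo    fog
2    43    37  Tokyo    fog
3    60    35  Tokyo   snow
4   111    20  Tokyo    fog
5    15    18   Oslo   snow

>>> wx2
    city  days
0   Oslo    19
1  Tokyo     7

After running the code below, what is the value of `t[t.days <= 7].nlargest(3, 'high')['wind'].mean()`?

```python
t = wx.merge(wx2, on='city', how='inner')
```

70.3333333333

merge on 'city' (how='inner') → 6 rows:
   wind  high   city   cond  days
0   108    23  Tokyo  cloud     7
1    37    16   Oslo    fog    19
2    43    37  Tokyo    fog     7
3    60    35  Tokyo   snow     7
4   111    20  Tokyo    fog     7
5    15    18   Oslo   snow    19
filter rows where days <= 7:
   wind  high   city   cond  days
0   108    23  Tokyo  cloud     7
2    43    37  Tokyo    fog     7
3    60    35  Tokyo   snow     7
4   111    20  Tokyo    fog     7
take 3 rows with largest high:
   wind  high   city   cond  days
2    43    37  Tokyo    fog     7
3    60    35  Tokyo   snow     7
0   108    23  Tokyo  cloud     7
The mean of column 'wind' is 70.3333333333.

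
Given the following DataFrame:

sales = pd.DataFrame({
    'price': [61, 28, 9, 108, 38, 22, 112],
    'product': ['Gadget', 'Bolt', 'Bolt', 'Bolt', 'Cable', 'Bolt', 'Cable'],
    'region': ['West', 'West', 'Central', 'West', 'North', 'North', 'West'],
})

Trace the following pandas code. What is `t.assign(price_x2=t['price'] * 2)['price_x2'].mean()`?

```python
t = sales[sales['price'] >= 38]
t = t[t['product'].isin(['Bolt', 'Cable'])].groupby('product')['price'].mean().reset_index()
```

183.0

filter rows where price >= 38:
   price product region
0     61  Gadget   West
3    108    Bolt   West
4     38   Cable  North
6    112   Cable   West
filter rows where product in ['Bolt', 'Cable']:
   price product region
3    108    Bolt   West
4     38   Cable  North
6    112   Cable   West
group by product, mean of price:
product
Bolt     108.0
Cable     75.0
Name: price, dtype: float64
reset_index():
  product  price
0    Bolt  108.0
1   Cable   75.0
add column price_x2 = t['price'] * 2:
  product  price  price_x2
0    Bolt  108.0     216.0
1   Cable   75.0     150.0
Finally, mean of column 'price_x2' = 183.0.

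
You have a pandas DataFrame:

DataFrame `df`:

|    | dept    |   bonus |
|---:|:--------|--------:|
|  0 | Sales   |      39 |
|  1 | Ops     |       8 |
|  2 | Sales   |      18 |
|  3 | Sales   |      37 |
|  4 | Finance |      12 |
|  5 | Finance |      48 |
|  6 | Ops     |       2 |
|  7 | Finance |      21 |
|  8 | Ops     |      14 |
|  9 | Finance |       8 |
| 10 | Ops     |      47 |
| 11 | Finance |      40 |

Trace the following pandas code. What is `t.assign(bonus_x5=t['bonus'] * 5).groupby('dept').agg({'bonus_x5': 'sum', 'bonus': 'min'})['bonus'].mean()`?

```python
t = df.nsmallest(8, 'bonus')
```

9.33333333333

take 8 rows with smallest bonus:
      dept  bonus
6      Ops      2
1      Ops      8
9  Finance      8
4  Finance     12
8      Ops     14
2    Sales     18
7  Finance     21
3    Sales     37
add column bonus_x5 = t['bonus'] * 5:
      dept  bonus  bonus_x5
6      Ops      2        10
1      Ops      8        40
9  Finance      8        40
4  Finance     12        60
8      Ops     14        70
2    Sales     18        90
7  Finance     21       105
3    Sales     37       185
group by dept: sum(bonus_x5), min(bonus):
         bonus_x5  bonus
dept                    
Finance       205      8
Ops           120      2
Sales         275     18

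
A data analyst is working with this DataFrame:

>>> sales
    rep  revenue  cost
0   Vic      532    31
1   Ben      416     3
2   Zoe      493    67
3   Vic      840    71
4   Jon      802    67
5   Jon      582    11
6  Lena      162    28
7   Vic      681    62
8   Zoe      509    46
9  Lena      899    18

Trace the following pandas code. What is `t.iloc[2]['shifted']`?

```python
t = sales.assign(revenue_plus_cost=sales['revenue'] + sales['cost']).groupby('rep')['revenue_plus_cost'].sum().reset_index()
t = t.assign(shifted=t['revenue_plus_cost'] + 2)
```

1109

add column revenue_plus_cost = sales['revenue'] + sales['cost']:
    rep  revenue  cost  revenue_plus_cost
0   Vic      532    31                563
1   Ben      416     3                419
2   Zoe      493    67                560
3   Vic      840    71                911
4   Jon      802    67                869
5   Jon      582    11                593
6  Lena      162    28                190
7   Vic      681    62                743
8   Zoe      509    46                555
9  Lena      899    18                917
group by rep, sum of revenue_plus_cost:
rep
Ben      419
Jon     1462
Lena    1107
Vic     2217
Zoe     1115
Name: revenue_plus_cost, dtype: int64
reset_index():
    rep  revenue_plus_cost
0   Ben                419
1   Jon               1462
2  Lena               1107
3   Vic               2217
4   Zoe               1115
add column shifted = t['revenue_plus_cost'] + 2:
    rep  revenue_plus_cost  shifted
0   Ben                419      421
1   Jon               1462     1464
2  Lena               1107     1109
3   Vic               2217     2219
4   Zoe               1115     1117
Taking the value at position 2, column 'shifted' gives 1109.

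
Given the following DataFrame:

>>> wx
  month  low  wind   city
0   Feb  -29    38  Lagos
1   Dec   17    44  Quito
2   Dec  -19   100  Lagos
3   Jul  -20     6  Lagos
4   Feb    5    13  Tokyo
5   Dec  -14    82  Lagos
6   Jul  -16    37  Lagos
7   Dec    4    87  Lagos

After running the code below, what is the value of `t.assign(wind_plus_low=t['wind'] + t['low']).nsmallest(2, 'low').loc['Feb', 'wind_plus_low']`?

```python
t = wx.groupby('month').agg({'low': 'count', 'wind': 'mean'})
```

27.5

group by month: count(low), mean(wind):
       low   wind
month            
Dec      4  78.25
Feb      2  25.50
Jul      2  21.50
add column wind_plus_low = t['wind'] + t['low']:
       low   wind  wind_plus_low
month                           
Dec      4  78.25          82.25
Feb      2  25.50          27.50
Jul      2  21.50          23.50
take 2 rows with smallest low:
       low  wind  wind_plus_low
month                          
Feb      2  25.5           27.5
Jul      2  21.5           23.5
Hence 27.5.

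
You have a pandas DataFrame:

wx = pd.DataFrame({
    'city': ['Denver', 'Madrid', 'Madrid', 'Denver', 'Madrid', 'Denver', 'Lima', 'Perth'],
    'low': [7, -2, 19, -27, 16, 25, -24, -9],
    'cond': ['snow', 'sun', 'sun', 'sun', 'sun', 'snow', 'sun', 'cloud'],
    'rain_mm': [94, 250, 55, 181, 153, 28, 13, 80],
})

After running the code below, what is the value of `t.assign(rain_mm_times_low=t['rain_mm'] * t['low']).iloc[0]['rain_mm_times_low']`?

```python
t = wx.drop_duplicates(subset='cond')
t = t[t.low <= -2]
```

drop duplicate cond (keep=first):
     city  low   cond  rain_mm
0  Denver    7   snow       94
1  Madrid   -2    sun      250
7   Perth   -9  cloud       80
filter rows where low <= -2:
     city  low   cond  rain_mm
1  Madrid   -2    sun      250
7   Perth   -9  cloud       80
add column rain_mm_times_low = t['rain_mm'] * t['low']:
     city  low   cond  rain_mm  rain_mm_times_low
1  Madrid   -2    sun      250               -500
7   Perth   -9  cloud       80               -720
Hence -500.

-500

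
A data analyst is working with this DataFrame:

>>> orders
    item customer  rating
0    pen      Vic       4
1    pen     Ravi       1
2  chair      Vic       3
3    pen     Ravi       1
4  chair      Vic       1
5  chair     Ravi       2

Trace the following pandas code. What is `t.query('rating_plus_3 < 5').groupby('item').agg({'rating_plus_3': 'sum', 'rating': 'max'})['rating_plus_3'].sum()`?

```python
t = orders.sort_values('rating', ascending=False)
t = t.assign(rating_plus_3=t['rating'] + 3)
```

sort by rating descending:
    item customer  rating
0    pen      Vic       4
2  chair      Vic       3
5  chair     Ravi       2
1    pen     Ravi       1
3    pen     Ravi       1
4  chair      Vic       1
add column rating_plus_3 = t['rating'] + 3:
    item customer  rating  rating_plus_3
0    pen      Vic       4              7
2  chair      Vic       3              6
5  chair     Ravi       2              5
1    pen     Ravi       1              4
3    pen     Ravi       1              4
4  chair      Vic       1              4
filter rows where rating_plus_3 < 5:
    item customer  rating  rating_plus_3
1    pen     Ravi       1              4
3    pen     Ravi       1              4
4  chair      Vic       1              4
group by item: sum(rating_plus_3), max(rating):
       rating_plus_3  rating
item                        
chair              4       1
pen                8       1
Then the sum of column 'rating_plus_3': 12

12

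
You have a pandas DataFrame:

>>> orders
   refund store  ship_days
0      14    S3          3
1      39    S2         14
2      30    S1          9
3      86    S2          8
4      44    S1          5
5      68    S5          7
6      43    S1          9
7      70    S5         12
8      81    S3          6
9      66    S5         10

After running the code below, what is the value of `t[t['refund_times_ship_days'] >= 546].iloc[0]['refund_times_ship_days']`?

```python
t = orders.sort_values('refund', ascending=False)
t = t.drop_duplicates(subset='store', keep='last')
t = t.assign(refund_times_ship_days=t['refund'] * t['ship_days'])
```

660

sort by refund descending:
   refund store  ship_days
3      86    S2          8
8      81    S3          6
7      70    S5         12
5      68    S5          7
9      66    S5         10
4      44    S1          5
6      43    S1          9
1      39    S2         14
2      30    S1          9
0      14    S3          3
drop duplicate store (keep=last):
   refund store  ship_days
9      66    S5         10
1      39    S2         14
2      30    S1          9
0      14    S3          3
add column refund_times_ship_days = t['refund'] * t['ship_days']:
   refund store  ship_days  refund_times_ship_days
9      66    S5         10                     660
1      39    S2         14                     546
2      30    S1          9                     270
0      14    S3          3                      42
filter rows where refund_times_ship_days >= 546:
   refund store  ship_days  refund_times_ship_days
9      66    S5         10                     660
1      39    S2         14                     546
Then the value at position 0, column 'refund_times_ship_days': 660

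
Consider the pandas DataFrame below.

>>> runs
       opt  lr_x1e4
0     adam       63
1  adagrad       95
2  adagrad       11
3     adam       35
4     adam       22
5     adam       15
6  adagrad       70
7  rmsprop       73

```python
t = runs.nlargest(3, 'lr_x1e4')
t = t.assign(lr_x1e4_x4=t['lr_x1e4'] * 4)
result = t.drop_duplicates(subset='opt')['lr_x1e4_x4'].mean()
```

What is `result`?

take 3 rows with largest lr_x1e4:
       opt  lr_x1e4
1  adagrad       95
7  rmsprop       73
6  adagrad       70
add column lr_x1e4_x4 = t['lr_x1e4'] * 4:
       opt  lr_x1e4  lr_x1e4_x4
1  adagrad       95         380
7  rmsprop       73         292
6  adagrad       70         280
drop duplicate opt (keep=first):
       opt  lr_x1e4  lr_x1e4_x4
1  adagrad       95         380
7  rmsprop       73         292

336.0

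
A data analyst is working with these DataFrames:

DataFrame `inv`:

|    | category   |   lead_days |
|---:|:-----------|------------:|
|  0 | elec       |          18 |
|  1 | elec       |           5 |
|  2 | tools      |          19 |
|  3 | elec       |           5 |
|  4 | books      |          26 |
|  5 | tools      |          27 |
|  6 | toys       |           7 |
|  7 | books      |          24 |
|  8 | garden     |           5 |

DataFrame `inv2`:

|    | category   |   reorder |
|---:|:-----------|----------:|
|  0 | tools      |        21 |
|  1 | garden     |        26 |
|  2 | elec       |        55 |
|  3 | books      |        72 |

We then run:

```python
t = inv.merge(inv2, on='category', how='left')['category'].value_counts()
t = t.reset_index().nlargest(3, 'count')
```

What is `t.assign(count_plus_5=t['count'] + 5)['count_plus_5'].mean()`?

7.33333333333

merge on 'category' (how='left') → 9 rows:
  category  lead_days  reorder
0     elec         18     55.0
1     elec          5     55.0
2    tools         19     21.0
3     elec          5     55.0
4    books         26     72.0
5    tools         27     21.0
6     toys          7      NaN
7    books         24     72.0
8   garden          5     26.0
value_counts of category:
category
elec      3
tools     2
books     2
toys      1
garden    1
Name: count, dtype: int64
reset_index():
  category  count
0     elec      3
1    tools      2
2    books      2
3     toys      1
4   garden      1
take 3 rows with largest count:
  category  count
0     elec      3
1    tools      2
2    books      2
add column count_plus_5 = t['count'] + 5:
  category  count  count_plus_5
0     elec      3             8
1    tools      2             7
2    books      2             7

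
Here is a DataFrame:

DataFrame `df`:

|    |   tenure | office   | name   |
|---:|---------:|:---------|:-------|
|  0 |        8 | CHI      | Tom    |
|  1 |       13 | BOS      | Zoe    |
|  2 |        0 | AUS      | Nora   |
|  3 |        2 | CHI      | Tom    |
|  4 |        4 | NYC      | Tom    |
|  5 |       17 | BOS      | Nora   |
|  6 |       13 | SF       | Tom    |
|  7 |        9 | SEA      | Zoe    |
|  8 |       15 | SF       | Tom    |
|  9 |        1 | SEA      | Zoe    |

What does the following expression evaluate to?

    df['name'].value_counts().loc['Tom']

value_counts of name:
name
Tom     5
Zoe     3
Nora    2
Name: count, dtype: int64
value at index 'Tom' → 5

5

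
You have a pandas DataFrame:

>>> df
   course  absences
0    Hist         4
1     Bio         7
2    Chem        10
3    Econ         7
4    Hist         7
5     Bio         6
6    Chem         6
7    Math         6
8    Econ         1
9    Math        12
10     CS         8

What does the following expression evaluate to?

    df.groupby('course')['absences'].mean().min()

4.0

group by course, mean of absences:
course
Bio     6.5
CS      8.0
Chem    8.0
Econ    4.0
Hist    5.5
Math    9.0
Name: absences, dtype: float64
Hence 4.0.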